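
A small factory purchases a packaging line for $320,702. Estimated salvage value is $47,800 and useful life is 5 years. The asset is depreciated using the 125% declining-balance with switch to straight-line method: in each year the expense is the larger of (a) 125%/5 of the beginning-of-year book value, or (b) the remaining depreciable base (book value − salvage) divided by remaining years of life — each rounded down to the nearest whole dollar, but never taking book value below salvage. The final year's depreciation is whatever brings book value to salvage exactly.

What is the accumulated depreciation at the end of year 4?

Depreciable base = $320,702 − $47,800 = $272,902.
Year 1: DB = ⌊$320,702 × 125%/5⌋ = $80,175; SL = ⌊$272,902/5⌋ = $54,580 → take DB $80,175. Book value $240,527.
Year 2: DB = ⌊$240,527 × 125%/5⌋ = $60,131; SL = ⌊$192,727/4⌋ = $48,181 → take DB $60,131. Book value $180,396.
Year 3: DB = ⌊$180,396 × 125%/5⌋ = $45,099; SL = ⌊$132,596/3⌋ = $44,198 → take DB $45,099. Book value $135,297.
Year 4: DB = ⌊$135,297 × 125%/5⌋ = $33,824; SL = ⌊$87,497/2⌋ = $43,748 → take SL $43,748. Book value $91,549.
Accumulated through year 4 = $320,702 − $91,549 = $229,153.

$229,153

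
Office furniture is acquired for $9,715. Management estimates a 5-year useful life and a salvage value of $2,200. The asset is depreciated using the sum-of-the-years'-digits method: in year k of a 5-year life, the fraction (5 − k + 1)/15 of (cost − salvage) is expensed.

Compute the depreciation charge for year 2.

$2,004

Depreciable base = $9,715 − $2,200 = $7,515.
Sum of the years' digits = 5+4+3+2+1 = 15.
Year 1: $7,515 × 5/15 = $2,505. Book value $7,210.
Year 2: $7,515 × 4/15 = $2,004. Book value $5,206.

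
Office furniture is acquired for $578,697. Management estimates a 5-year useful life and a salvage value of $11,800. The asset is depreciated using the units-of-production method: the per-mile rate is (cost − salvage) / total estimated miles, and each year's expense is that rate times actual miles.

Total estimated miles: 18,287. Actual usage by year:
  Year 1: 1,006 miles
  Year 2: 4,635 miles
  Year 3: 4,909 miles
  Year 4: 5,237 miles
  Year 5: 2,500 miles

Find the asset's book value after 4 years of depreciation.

$89,300

Depreciable base = $578,697 − $11,800 = $566,897.
Rate = $566,897 / 18,287 miles = $31 per mile.
Year 1: 1,006 × $31 = $31,186. Book value $547,511.
Year 2: 4,635 × $31 = $143,685. Book value $403,826.
Year 3: 4,909 × $31 = $152,179. Book value $251,647.
Year 4: 5,237 × $31 = $162,347. Book value $89,300.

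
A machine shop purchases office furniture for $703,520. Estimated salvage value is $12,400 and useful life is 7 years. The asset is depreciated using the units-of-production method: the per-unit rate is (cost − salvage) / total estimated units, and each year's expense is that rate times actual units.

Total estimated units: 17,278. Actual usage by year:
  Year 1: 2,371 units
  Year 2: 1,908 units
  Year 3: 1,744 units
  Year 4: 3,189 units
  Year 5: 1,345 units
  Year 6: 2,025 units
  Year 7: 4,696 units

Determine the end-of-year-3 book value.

Depreciable base = $703,520 − $12,400 = $691,120.
Rate = $691,120 / 17,278 units = $40 per unit.
Year 1: 2,371 × $40 = $94,840. Book value $608,680.
Year 2: 1,908 × $40 = $76,320. Book value $532,360.
Year 3: 1,744 × $40 = $69,760. Book value $462,600.

$462,600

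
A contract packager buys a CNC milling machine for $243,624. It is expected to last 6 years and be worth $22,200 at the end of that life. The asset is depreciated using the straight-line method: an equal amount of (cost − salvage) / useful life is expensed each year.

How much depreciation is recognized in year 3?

Depreciable base = $243,624 − $22,200 = $221,424.
Annual expense = $221,424 / 6 = $36,904.

$36,904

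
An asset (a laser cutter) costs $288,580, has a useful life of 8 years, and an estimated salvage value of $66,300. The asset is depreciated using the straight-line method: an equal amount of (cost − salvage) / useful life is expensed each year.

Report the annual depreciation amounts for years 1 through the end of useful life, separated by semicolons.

Depreciable base = $288,580 − $66,300 = $222,280.
Annual expense = $222,280 / 8 = $27,785.
End of year 1: book value $260,795.
End of year 2: book value $233,010.
End of year 3: book value $205,225.
End of year 4: book value $177,440.
End of year 5: book value $149,655.
End of year 6: book value $121,870.
End of year 7: book value $94,085.
End of year 8: book value $66,300.

$27,785; $27,785; $27,785; $27,785; $27,785; $27,785; $27,785; $27,785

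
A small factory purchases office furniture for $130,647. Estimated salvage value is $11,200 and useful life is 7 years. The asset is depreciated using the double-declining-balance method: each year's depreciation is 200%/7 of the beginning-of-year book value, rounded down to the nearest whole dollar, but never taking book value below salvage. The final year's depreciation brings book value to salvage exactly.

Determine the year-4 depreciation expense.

$13,603

Depreciable base = $130,647 − $11,200 = $119,447.
Year 1: ⌊$130,647 × 200%/7⌋ = $37,327. Book value $93,320.
Year 2: ⌊$93,320 × 200%/7⌋ = $26,662. Book value $66,658.
Year 3: ⌊$66,658 × 200%/7⌋ = $19,045. Book value $47,613.
Year 4: ⌊$47,613 × 200%/7⌋ = $13,603. Book value $34,010.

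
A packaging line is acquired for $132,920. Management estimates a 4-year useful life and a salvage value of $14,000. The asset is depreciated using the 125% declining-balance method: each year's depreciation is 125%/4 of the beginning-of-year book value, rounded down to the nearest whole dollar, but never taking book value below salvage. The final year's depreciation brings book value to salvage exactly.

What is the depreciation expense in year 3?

$19,633

Depreciable base = $132,920 − $14,000 = $118,920.
Year 1: ⌊$132,920 × 125%/4⌋ = $41,537. Book value $91,383.
Year 2: ⌊$91,383 × 125%/4⌋ = $28,557. Book value $62,826.
Year 3: ⌊$62,826 × 125%/4⌋ = $19,633. Book value $43,193.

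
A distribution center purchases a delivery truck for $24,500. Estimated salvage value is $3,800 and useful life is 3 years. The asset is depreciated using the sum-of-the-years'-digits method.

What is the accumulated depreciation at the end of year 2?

$17,250

Depreciable base = $24,500 − $3,800 = $20,700.
Sum of the years' digits = 3+2+1 = 6.
Year 1: $20,700 × 3/6 = $10,350. Book value $14,150.
Year 2: $20,700 × 2/6 = $6,900. Book value $7,250.
Accumulated through year 2 = $24,500 − $7,250 = $17,250.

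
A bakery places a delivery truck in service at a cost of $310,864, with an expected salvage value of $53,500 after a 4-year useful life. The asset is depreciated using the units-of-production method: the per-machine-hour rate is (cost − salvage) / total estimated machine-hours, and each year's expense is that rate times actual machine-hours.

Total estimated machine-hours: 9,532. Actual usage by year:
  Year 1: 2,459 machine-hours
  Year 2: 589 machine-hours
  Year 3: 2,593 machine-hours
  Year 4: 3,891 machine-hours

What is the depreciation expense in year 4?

$105,057

Depreciable base = $310,864 − $53,500 = $257,364.
Rate = $257,364 / 9,532 machine-hours = $27 per machine-hour.
Year 1: 2,459 × $27 = $66,393. Book value $244,471.
Year 2: 589 × $27 = $15,903. Book value $228,568.
Year 3: 2,593 × $27 = $70,011. Book value $158,557.
Year 4: 3,891 × $27 = $105,057. Book value $53,500.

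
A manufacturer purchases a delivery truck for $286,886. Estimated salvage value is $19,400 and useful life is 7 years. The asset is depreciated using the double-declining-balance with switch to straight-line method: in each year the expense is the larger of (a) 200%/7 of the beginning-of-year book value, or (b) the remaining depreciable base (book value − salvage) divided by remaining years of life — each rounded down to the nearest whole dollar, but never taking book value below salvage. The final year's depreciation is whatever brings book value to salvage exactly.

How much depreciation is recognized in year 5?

$21,337

Depreciable base = $286,886 − $19,400 = $267,486.
Year 1: DB = ⌊$286,886 × 200%/7⌋ = $81,967; SL = ⌊$267,486/7⌋ = $38,212 → take DB $81,967. Book value $204,919.
Year 2: DB = ⌊$204,919 × 200%/7⌋ = $58,548; SL = ⌊$185,519/6⌋ = $30,919 → take DB $58,548. Book value $146,371.
Year 3: DB = ⌊$146,371 × 200%/7⌋ = $41,820; SL = ⌊$126,971/5⌋ = $25,394 → take DB $41,820. Book value $104,551.
Year 4: DB = ⌊$104,551 × 200%/7⌋ = $29,871; SL = ⌊$85,151/4⌋ = $21,287 → take DB $29,871. Book value $74,680.
Year 5: DB = ⌊$74,680 × 200%/7⌋ = $21,337; SL = ⌊$55,280/3⌋ = $18,426 → take DB $21,337. Book value $53,343.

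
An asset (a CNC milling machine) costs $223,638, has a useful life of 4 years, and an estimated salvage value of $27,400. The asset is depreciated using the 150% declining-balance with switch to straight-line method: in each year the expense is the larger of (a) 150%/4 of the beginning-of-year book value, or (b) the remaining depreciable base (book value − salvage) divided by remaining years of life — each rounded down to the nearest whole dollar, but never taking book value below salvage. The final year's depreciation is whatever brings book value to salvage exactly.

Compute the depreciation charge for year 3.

$32,759

Depreciable base = $223,638 − $27,400 = $196,238.
Year 1: DB = ⌊$223,638 × 150%/4⌋ = $83,864; SL = ⌊$196,238/4⌋ = $49,059 → take DB $83,864. Book value $139,774.
Year 2: DB = ⌊$139,774 × 150%/4⌋ = $52,415; SL = ⌊$112,374/3⌋ = $37,458 → take DB $52,415. Book value $87,359.
Year 3: DB = ⌊$87,359 × 150%/4⌋ = $32,759; SL = ⌊$59,959/2⌋ = $29,979 → take DB $32,759. Book value $54,600.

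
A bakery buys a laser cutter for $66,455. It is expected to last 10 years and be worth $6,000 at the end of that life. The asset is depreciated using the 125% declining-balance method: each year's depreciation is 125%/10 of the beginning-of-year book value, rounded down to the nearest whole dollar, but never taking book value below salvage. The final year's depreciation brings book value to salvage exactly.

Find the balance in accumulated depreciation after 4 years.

Depreciable base = $66,455 − $6,000 = $60,455.
Year 1: ⌊$66,455 × 125%/10⌋ = $8,306. Book value $58,149.
Year 2: ⌊$58,149 × 125%/10⌋ = $7,268. Book value $50,881.
Year 3: ⌊$50,881 × 125%/10⌋ = $6,360. Book value $44,521.
Year 4: ⌊$44,521 × 125%/10⌋ = $5,565. Book value $38,956.
Accumulated through year 4 = $66,455 − $38,956 = $27,499.

$27,499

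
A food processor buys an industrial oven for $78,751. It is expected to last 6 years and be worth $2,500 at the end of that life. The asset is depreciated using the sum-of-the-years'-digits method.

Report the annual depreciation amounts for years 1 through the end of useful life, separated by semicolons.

$21,786; $18,155; $14,524; $10,893; $7,262; $3,631

Depreciable base = $78,751 − $2,500 = $76,251.
Sum of the years' digits = 6+5+4+3+2+1 = 21.
Year 1: $76,251 × 6/21 = $21,786. Book value $56,965.
Year 2: $76,251 × 5/21 = $18,155. Book value $38,810.
Year 3: $76,251 × 4/21 = $14,524. Book value $24,286.
Year 4: $76,251 × 3/21 = $10,893. Book value $13,393.
Year 5: $76,251 × 2/21 = $7,262. Book value $6,131.
Year 6: $76,251 × 1/21 = $3,631. Book value $2,500.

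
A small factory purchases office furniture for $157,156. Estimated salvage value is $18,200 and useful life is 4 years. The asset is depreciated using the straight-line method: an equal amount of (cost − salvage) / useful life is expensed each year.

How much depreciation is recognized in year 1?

$34,739

Depreciable base = $157,156 − $18,200 = $138,956.
Annual expense = $138,956 / 4 = $34,739.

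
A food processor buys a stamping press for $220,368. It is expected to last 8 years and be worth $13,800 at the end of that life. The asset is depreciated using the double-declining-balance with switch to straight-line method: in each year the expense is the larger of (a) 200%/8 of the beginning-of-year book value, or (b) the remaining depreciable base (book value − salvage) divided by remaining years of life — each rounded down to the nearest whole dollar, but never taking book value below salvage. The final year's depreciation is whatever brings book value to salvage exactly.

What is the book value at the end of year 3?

Depreciable base = $220,368 − $13,800 = $206,568.
Year 1: DB = ⌊$220,368 × 200%/8⌋ = $55,092; SL = ⌊$206,568/8⌋ = $25,821 → take DB $55,092. Book value $165,276.
Year 2: DB = ⌊$165,276 × 200%/8⌋ = $41,319; SL = ⌊$151,476/7⌋ = $21,639 → take DB $41,319. Book value $123,957.
Year 3: DB = ⌊$123,957 × 200%/8⌋ = $30,989; SL = ⌊$110,157/6⌋ = $18,359 → take DB $30,989. Book value $92,968.

$92,968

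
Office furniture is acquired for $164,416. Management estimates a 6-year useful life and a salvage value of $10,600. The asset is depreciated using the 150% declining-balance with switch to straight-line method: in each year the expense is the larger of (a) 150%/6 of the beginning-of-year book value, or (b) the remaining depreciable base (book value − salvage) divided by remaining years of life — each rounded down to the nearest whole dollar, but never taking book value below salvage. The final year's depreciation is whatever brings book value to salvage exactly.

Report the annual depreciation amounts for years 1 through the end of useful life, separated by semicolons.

Depreciable base = $164,416 − $10,600 = $153,816.
Year 1: DB = ⌊$164,416 × 150%/6⌋ = $41,104; SL = ⌊$153,816/6⌋ = $25,636 → take DB $41,104. Book value $123,312.
Year 2: DB = ⌊$123,312 × 150%/6⌋ = $30,828; SL = ⌊$112,712/5⌋ = $22,542 → take DB $30,828. Book value $92,484.
Year 3: DB = ⌊$92,484 × 150%/6⌋ = $23,121; SL = ⌊$81,884/4⌋ = $20,471 → take DB $23,121. Book value $69,363.
Year 4: DB = ⌊$69,363 × 150%/6⌋ = $17,340; SL = ⌊$58,763/3⌋ = $19,587 → take SL $19,587. Book value $49,776.
Year 5: DB = ⌊$49,776 × 150%/6⌋ = $12,444; SL = ⌊$39,176/2⌋ = $19,588 → take SL $19,588. Book value $30,188.
Year 6 (final): $30,188 − $10,600 = $19,588. Book value $10,600.

$41,104; $30,828; $23,121; $19,587; $19,588; $19,588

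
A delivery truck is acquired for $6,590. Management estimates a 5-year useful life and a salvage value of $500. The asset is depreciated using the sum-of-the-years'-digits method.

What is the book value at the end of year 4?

Depreciable base = $6,590 − $500 = $6,090.
Sum of the years' digits = 5+4+3+2+1 = 15.
Year 1: $6,090 × 5/15 = $2,030. Book value $4,560.
Year 2: $6,090 × 4/15 = $1,624. Book value $2,936.
Year 3: $6,090 × 3/15 = $1,218. Book value $1,718.
Year 4: $6,090 × 2/15 = $812. Book value $906.

$906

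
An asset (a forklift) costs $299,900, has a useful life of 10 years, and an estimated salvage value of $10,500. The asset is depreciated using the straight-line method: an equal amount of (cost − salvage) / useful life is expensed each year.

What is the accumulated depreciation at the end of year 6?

Depreciable base = $299,900 − $10,500 = $289,400.
Annual expense = $289,400 / 10 = $28,940.
End of year 1: book value $270,960.
End of year 2: book value $242,020.
End of year 3: book value $213,080.
End of year 4: book value $184,140.
End of year 5: book value $155,200.
End of year 6: book value $126,260.
Accumulated through year 6 = $299,900 − $126,260 = $173,640.

$173,640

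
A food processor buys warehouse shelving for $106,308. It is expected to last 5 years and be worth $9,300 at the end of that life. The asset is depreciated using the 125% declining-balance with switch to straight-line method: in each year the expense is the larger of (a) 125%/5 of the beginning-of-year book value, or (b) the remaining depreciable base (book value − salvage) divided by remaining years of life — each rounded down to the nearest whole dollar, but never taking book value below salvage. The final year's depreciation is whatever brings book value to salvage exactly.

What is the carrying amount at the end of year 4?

Depreciable base = $106,308 − $9,300 = $97,008.
Year 1: DB = ⌊$106,308 × 125%/5⌋ = $26,577; SL = ⌊$97,008/5⌋ = $19,401 → take DB $26,577. Book value $79,731.
Year 2: DB = ⌊$79,731 × 125%/5⌋ = $19,932; SL = ⌊$70,431/4⌋ = $17,607 → take DB $19,932. Book value $59,799.
Year 3: DB = ⌊$59,799 × 125%/5⌋ = $14,949; SL = ⌊$50,499/3⌋ = $16,833 → take SL $16,833. Book value $42,966.
Year 4: DB = ⌊$42,966 × 125%/5⌋ = $10,741; SL = ⌊$33,666/2⌋ = $16,833 → take SL $16,833. Book value $26,133.

$26,133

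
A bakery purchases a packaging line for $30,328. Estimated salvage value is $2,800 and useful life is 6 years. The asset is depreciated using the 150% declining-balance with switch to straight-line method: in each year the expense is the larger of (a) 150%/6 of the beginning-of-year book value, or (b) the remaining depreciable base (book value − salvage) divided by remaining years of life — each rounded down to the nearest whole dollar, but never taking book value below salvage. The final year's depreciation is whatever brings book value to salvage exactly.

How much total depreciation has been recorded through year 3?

Depreciable base = $30,328 − $2,800 = $27,528.
Year 1: DB = ⌊$30,328 × 150%/6⌋ = $7,582; SL = ⌊$27,528/6⌋ = $4,588 → take DB $7,582. Book value $22,746.
Year 2: DB = ⌊$22,746 × 150%/6⌋ = $5,686; SL = ⌊$19,946/5⌋ = $3,989 → take DB $5,686. Book value $17,060.
Year 3: DB = ⌊$17,060 × 150%/6⌋ = $4,265; SL = ⌊$14,260/4⌋ = $3,565 → take DB $4,265. Book value $12,795.
Accumulated through year 3 = $30,328 − $12,795 = $17,533.

$17,533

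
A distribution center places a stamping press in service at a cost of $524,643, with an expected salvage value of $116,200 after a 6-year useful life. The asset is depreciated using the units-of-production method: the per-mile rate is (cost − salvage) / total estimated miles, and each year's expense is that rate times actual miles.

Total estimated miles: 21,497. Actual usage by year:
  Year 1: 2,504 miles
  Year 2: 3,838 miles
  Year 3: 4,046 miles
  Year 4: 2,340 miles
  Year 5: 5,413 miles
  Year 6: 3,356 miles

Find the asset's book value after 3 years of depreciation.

$327,271

Depreciable base = $524,643 − $116,200 = $408,443.
Rate = $408,443 / 21,497 miles = $19 per mile.
Year 1: 2,504 × $19 = $47,576. Book value $477,067.
Year 2: 3,838 × $19 = $72,922. Book value $404,145.
Year 3: 4,046 × $19 = $76,874. Book value $327,271.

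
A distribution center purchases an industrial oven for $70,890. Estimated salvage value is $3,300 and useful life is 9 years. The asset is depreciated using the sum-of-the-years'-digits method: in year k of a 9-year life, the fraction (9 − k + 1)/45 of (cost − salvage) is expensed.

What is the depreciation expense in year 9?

$1,502

Depreciable base = $70,890 − $3,300 = $67,590.
Sum of the years' digits = 9+8+7+6+5+4+3+2+1 = 45.
Year 1: $67,590 × 9/45 = $13,518. Book value $57,372.
Year 2: $67,590 × 8/45 = $12,016. Book value $45,356.
Year 3: $67,590 × 7/45 = $10,514. Book value $34,842.
Year 4: $67,590 × 6/45 = $9,012. Book value $25,830.
Year 5: $67,590 × 5/45 = $7,510. Book value $18,320.
Year 6: $67,590 × 4/45 = $6,008. Book value $12,312.
Year 7: $67,590 × 3/45 = $4,506. Book value $7,806.
Year 8: $67,590 × 2/45 = $3,004. Book value $4,802.
Year 9: $67,590 × 1/45 = $1,502. Book value $3,300.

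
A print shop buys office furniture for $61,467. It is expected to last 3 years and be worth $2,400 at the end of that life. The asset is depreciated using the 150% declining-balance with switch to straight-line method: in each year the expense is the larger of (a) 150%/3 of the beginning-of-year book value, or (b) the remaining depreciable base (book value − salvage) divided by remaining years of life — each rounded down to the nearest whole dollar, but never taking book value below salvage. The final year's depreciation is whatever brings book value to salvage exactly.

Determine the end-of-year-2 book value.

Depreciable base = $61,467 − $2,400 = $59,067.
Year 1: DB = ⌊$61,467 × 150%/3⌋ = $30,733; SL = ⌊$59,067/3⌋ = $19,689 → take DB $30,733. Book value $30,734.
Year 2: DB = ⌊$30,734 × 150%/3⌋ = $15,367; SL = ⌊$28,334/2⌋ = $14,167 → take DB $15,367. Book value $15,367.

$15,367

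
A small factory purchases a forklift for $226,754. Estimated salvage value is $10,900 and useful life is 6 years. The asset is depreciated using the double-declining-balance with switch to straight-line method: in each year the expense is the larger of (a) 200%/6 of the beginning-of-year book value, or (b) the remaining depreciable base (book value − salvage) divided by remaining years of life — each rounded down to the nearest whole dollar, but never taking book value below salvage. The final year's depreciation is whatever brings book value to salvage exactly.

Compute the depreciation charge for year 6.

$16,946

Depreciable base = $226,754 − $10,900 = $215,854.
Year 1: DB = ⌊$226,754 × 200%/6⌋ = $75,584; SL = ⌊$215,854/6⌋ = $35,975 → take DB $75,584. Book value $151,170.
Year 2: DB = ⌊$151,170 × 200%/6⌋ = $50,390; SL = ⌊$140,270/5⌋ = $28,054 → take DB $50,390. Book value $100,780.
Year 3: DB = ⌊$100,780 × 200%/6⌋ = $33,593; SL = ⌊$89,880/4⌋ = $22,470 → take DB $33,593. Book value $67,187.
Year 4: DB = ⌊$67,187 × 200%/6⌋ = $22,395; SL = ⌊$56,287/3⌋ = $18,762 → take DB $22,395. Book value $44,792.
Year 5: DB = ⌊$44,792 × 200%/6⌋ = $14,930; SL = ⌊$33,892/2⌋ = $16,946 → take SL $16,946. Book value $27,846.
Year 6 (final): $27,846 − $10,900 = $16,946. Book value $10,900.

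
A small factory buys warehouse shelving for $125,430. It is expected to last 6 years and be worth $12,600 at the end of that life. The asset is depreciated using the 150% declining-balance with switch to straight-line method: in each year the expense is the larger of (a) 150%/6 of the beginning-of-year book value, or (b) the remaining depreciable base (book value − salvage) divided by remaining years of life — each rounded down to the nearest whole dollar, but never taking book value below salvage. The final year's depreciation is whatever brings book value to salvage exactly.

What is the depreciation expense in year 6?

$13,439

Depreciable base = $125,430 − $12,600 = $112,830.
Year 1: DB = ⌊$125,430 × 150%/6⌋ = $31,357; SL = ⌊$112,830/6⌋ = $18,805 → take DB $31,357. Book value $94,073.
Year 2: DB = ⌊$94,073 × 150%/6⌋ = $23,518; SL = ⌊$81,473/5⌋ = $16,294 → take DB $23,518. Book value $70,555.
Year 3: DB = ⌊$70,555 × 150%/6⌋ = $17,638; SL = ⌊$57,955/4⌋ = $14,488 → take DB $17,638. Book value $52,917.
Year 4: DB = ⌊$52,917 × 150%/6⌋ = $13,229; SL = ⌊$40,317/3⌋ = $13,439 → take SL $13,439. Book value $39,478.
Year 5: DB = ⌊$39,478 × 150%/6⌋ = $9,869; SL = ⌊$26,878/2⌋ = $13,439 → take SL $13,439. Book value $26,039.
Year 6 (final): $26,039 − $12,600 = $13,439. Book value $12,600.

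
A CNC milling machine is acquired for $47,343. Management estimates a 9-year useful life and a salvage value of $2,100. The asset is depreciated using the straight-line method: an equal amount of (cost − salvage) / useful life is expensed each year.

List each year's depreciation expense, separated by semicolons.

$5,027; $5,027; $5,027; $5,027; $5,027; $5,027; $5,027; $5,027; $5,027

Depreciable base = $47,343 − $2,100 = $45,243.
Annual expense = $45,243 / 9 = $5,027.
End of year 1: book value $42,316.
End of year 2: book value $37,289.
End of year 3: book value $32,262.
End of year 4: book value $27,235.
End of year 5: book value $22,208.
End of year 6: book value $17,181.
End of year 7: book value $12,154.
End of year 8: book value $7,127.
End of year 9: book value $2,100.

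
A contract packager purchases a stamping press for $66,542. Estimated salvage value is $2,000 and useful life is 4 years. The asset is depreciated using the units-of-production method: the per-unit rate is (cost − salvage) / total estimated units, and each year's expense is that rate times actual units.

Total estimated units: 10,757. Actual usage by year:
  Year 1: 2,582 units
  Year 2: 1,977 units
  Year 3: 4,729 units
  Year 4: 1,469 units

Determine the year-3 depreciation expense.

$28,374

Depreciable base = $66,542 − $2,000 = $64,542.
Rate = $64,542 / 10,757 units = $6 per unit.
Year 1: 2,582 × $6 = $15,492. Book value $51,050.
Year 2: 1,977 × $6 = $11,862. Book value $39,188.
Year 3: 4,729 × $6 = $28,374. Book value $10,814.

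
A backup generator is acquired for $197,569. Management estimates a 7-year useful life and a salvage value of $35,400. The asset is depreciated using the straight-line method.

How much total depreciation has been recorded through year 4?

$92,668

Depreciable base = $197,569 − $35,400 = $162,169.
Annual expense = $162,169 / 7 = $23,167.
End of year 1: book value $174,402.
End of year 2: book value $151,235.
End of year 3: book value $128,068.
End of year 4: book value $104,901.
Accumulated through year 4 = $197,569 − $104,901 = $92,668.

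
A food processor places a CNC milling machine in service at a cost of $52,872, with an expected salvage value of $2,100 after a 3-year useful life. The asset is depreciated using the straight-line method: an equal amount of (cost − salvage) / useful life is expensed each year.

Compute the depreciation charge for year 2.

$16,924

Depreciable base = $52,872 − $2,100 = $50,772.
Annual expense = $50,772 / 3 = $16,924.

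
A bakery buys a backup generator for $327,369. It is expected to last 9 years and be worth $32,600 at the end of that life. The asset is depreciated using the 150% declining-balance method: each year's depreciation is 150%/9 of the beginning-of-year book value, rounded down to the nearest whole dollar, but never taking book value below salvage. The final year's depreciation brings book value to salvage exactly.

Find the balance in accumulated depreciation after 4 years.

$169,494

Depreciable base = $327,369 − $32,600 = $294,769.
Year 1: ⌊$327,369 × 150%/9⌋ = $54,561. Book value $272,808.
Year 2: ⌊$272,808 × 150%/9⌋ = $45,468. Book value $227,340.
Year 3: ⌊$227,340 × 150%/9⌋ = $37,890. Book value $189,450.
Year 4: ⌊$189,450 × 150%/9⌋ = $31,575. Book value $157,875.
Accumulated through year 4 = $327,369 − $157,875 = $169,494.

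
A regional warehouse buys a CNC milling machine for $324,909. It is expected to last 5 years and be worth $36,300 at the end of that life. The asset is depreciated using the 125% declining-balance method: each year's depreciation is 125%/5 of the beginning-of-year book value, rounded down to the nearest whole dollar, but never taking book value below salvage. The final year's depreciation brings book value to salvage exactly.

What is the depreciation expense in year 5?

$66,504

Depreciable base = $324,909 − $36,300 = $288,609.
Year 1: ⌊$324,909 × 125%/5⌋ = $81,227. Book value $243,682.
Year 2: ⌊$243,682 × 125%/5⌋ = $60,920. Book value $182,762.
Year 3: ⌊$182,762 × 125%/5⌋ = $45,690. Book value $137,072.
Year 4: ⌊$137,072 × 125%/5⌋ = $34,268. Book value $102,804.
Year 5 (final): $102,804 − $36,300 = $66,504. Book value $36,300.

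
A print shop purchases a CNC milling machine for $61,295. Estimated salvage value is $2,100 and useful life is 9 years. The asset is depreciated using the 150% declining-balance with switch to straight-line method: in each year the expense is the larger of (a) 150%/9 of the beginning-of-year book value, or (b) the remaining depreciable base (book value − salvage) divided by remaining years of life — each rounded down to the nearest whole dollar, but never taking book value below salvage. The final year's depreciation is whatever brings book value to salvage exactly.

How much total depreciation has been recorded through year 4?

Depreciable base = $61,295 − $2,100 = $59,195.
Year 1: DB = ⌊$61,295 × 150%/9⌋ = $10,215; SL = ⌊$59,195/9⌋ = $6,577 → take DB $10,215. Book value $51,080.
Year 2: DB = ⌊$51,080 × 150%/9⌋ = $8,513; SL = ⌊$48,980/8⌋ = $6,122 → take DB $8,513. Book value $42,567.
Year 3: DB = ⌊$42,567 × 150%/9⌋ = $7,094; SL = ⌊$40,467/7⌋ = $5,781 → take DB $7,094. Book value $35,473.
Year 4: DB = ⌊$35,473 × 150%/9⌋ = $5,912; SL = ⌊$33,373/6⌋ = $5,562 → take DB $5,912. Book value $29,561.
Accumulated through year 4 = $61,295 − $29,561 = $31,734.

$31,734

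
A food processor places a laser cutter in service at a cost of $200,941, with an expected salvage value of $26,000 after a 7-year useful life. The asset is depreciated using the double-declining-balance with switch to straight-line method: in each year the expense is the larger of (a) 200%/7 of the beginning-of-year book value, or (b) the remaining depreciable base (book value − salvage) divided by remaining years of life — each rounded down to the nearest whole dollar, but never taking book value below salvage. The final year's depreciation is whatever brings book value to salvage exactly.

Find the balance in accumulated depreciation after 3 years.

Depreciable base = $200,941 − $26,000 = $174,941.
Year 1: DB = ⌊$200,941 × 200%/7⌋ = $57,411; SL = ⌊$174,941/7⌋ = $24,991 → take DB $57,411. Book value $143,530.
Year 2: DB = ⌊$143,530 × 200%/7⌋ = $41,008; SL = ⌊$117,530/6⌋ = $19,588 → take DB $41,008. Book value $102,522.
Year 3: DB = ⌊$102,522 × 200%/7⌋ = $29,292; SL = ⌊$76,522/5⌋ = $15,304 → take DB $29,292. Book value $73,230.
Accumulated through year 3 = $200,941 − $73,230 = $127,711.

$127,711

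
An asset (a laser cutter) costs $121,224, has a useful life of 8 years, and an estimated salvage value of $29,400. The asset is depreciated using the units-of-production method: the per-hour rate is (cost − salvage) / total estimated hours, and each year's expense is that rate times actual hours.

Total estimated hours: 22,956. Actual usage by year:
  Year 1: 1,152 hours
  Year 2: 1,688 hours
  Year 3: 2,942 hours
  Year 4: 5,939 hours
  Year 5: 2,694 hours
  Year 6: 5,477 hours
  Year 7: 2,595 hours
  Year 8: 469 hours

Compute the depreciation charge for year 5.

$10,776

Depreciable base = $121,224 − $29,400 = $91,824.
Rate = $91,824 / 22,956 hours = $4 per hour.
Year 1: 1,152 × $4 = $4,608. Book value $116,616.
Year 2: 1,688 × $4 = $6,752. Book value $109,864.
Year 3: 2,942 × $4 = $11,768. Book value $98,096.
Year 4: 5,939 × $4 = $23,756. Book value $74,340.
Year 5: 2,694 × $4 = $10,776. Book value $63,564.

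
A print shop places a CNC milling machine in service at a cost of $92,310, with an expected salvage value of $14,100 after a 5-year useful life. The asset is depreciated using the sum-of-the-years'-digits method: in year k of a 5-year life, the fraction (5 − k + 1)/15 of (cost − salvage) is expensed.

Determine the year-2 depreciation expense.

Depreciable base = $92,310 − $14,100 = $78,210.
Sum of the years' digits = 5+4+3+2+1 = 15.
Year 1: $78,210 × 5/15 = $26,070. Book value $66,240.
Year 2: $78,210 × 4/15 = $20,856. Book value $45,384.

$20,856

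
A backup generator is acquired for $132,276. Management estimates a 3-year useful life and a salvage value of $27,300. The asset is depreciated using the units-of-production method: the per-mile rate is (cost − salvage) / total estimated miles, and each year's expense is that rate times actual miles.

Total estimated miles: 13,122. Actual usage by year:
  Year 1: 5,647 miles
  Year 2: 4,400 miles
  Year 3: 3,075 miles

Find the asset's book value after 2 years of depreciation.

Depreciable base = $132,276 − $27,300 = $104,976.
Rate = $104,976 / 13,122 miles = $8 per mile.
Year 1: 5,647 × $8 = $45,176. Book value $87,100.
Year 2: 4,400 × $8 = $35,200. Book value $51,900.

$51,900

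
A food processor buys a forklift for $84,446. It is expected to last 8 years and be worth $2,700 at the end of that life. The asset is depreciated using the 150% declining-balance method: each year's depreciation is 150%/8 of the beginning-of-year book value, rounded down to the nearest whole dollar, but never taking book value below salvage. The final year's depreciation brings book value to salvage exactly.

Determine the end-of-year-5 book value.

$29,904

Depreciable base = $84,446 − $2,700 = $81,746.
Year 1: ⌊$84,446 × 150%/8⌋ = $15,833. Book value $68,613.
Year 2: ⌊$68,613 × 150%/8⌋ = $12,864. Book value $55,749.
Year 3: ⌊$55,749 × 150%/8⌋ = $10,452. Book value $45,297.
Year 4: ⌊$45,297 × 150%/8⌋ = $8,493. Book value $36,804.
Year 5: ⌊$36,804 × 150%/8⌋ = $6,900. Book value $29,904.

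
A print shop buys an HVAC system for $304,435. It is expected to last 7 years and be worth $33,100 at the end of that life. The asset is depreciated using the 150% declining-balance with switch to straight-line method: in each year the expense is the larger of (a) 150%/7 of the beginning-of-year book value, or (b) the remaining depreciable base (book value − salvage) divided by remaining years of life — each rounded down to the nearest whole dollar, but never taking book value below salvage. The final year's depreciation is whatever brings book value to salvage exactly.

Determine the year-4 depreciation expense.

$31,643

Depreciable base = $304,435 − $33,100 = $271,335.
Year 1: DB = ⌊$304,435 × 150%/7⌋ = $65,236; SL = ⌊$271,335/7⌋ = $38,762 → take DB $65,236. Book value $239,199.
Year 2: DB = ⌊$239,199 × 150%/7⌋ = $51,256; SL = ⌊$206,099/6⌋ = $34,349 → take DB $51,256. Book value $187,943.
Year 3: DB = ⌊$187,943 × 150%/7⌋ = $40,273; SL = ⌊$154,843/5⌋ = $30,968 → take DB $40,273. Book value $147,670.
Year 4: DB = ⌊$147,670 × 150%/7⌋ = $31,643; SL = ⌊$114,570/4⌋ = $28,642 → take DB $31,643. Book value $116,027.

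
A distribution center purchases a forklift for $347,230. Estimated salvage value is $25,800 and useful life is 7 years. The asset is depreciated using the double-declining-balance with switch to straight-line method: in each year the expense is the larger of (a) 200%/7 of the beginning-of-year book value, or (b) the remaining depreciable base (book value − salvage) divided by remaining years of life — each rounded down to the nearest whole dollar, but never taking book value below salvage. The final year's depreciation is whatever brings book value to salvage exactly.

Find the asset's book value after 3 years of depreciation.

$126,543

Depreciable base = $347,230 − $25,800 = $321,430.
Year 1: DB = ⌊$347,230 × 200%/7⌋ = $99,208; SL = ⌊$321,430/7⌋ = $45,918 → take DB $99,208. Book value $248,022.
Year 2: DB = ⌊$248,022 × 200%/7⌋ = $70,863; SL = ⌊$222,222/6⌋ = $37,037 → take DB $70,863. Book value $177,159.
Year 3: DB = ⌊$177,159 × 200%/7⌋ = $50,616; SL = ⌊$151,359/5⌋ = $30,271 → take DB $50,616. Book value $126,543.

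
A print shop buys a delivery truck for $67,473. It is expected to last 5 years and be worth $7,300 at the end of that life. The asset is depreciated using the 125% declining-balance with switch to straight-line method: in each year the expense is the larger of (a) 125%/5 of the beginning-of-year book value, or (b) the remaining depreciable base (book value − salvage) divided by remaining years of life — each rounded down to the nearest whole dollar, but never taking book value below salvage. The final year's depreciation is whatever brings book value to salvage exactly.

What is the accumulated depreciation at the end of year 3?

Depreciable base = $67,473 − $7,300 = $60,173.
Year 1: DB = ⌊$67,473 × 125%/5⌋ = $16,868; SL = ⌊$60,173/5⌋ = $12,034 → take DB $16,868. Book value $50,605.
Year 2: DB = ⌊$50,605 × 125%/5⌋ = $12,651; SL = ⌊$43,305/4⌋ = $10,826 → take DB $12,651. Book value $37,954.
Year 3: DB = ⌊$37,954 × 125%/5⌋ = $9,488; SL = ⌊$30,654/3⌋ = $10,218 → take SL $10,218. Book value $27,736.
Accumulated through year 3 = $67,473 − $27,736 = $39,737.

$39,737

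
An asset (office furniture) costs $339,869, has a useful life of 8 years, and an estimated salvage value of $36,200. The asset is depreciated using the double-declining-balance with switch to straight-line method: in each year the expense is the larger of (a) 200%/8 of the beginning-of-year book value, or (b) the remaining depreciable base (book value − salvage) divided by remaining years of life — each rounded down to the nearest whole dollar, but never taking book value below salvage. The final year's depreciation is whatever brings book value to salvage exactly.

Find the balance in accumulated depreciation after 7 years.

$294,500

Depreciable base = $339,869 − $36,200 = $303,669.
Year 1: DB = ⌊$339,869 × 200%/8⌋ = $84,967; SL = ⌊$303,669/8⌋ = $37,958 → take DB $84,967. Book value $254,902.
Year 2: DB = ⌊$254,902 × 200%/8⌋ = $63,725; SL = ⌊$218,702/7⌋ = $31,243 → take DB $63,725. Book value $191,177.
Year 3: DB = ⌊$191,177 × 200%/8⌋ = $47,794; SL = ⌊$154,977/6⌋ = $25,829 → take DB $47,794. Book value $143,383.
Year 4: DB = ⌊$143,383 × 200%/8⌋ = $35,845; SL = ⌊$107,183/5⌋ = $21,436 → take DB $35,845. Book value $107,538.
Year 5: DB = ⌊$107,538 × 200%/8⌋ = $26,884; SL = ⌊$71,338/4⌋ = $17,834 → take DB $26,884. Book value $80,654.
Year 6: DB = ⌊$80,654 × 200%/8⌋ = $20,163; SL = ⌊$44,454/3⌋ = $14,818 → take DB $20,163. Book value $60,491.
Year 7: DB = ⌊$60,491 × 200%/8⌋ = $15,122; SL = ⌊$24,291/2⌋ = $12,145 → take DB $15,122. Book value $45,369.
Accumulated through year 7 = $339,869 − $45,369 = $294,500.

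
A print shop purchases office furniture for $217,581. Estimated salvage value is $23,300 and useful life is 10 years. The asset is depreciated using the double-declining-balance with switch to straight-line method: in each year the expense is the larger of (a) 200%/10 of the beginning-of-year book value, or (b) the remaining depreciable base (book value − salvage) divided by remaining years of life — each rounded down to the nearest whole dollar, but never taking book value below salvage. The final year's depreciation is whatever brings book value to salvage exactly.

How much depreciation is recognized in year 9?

Depreciable base = $217,581 − $23,300 = $194,281.
Year 1: DB = ⌊$217,581 × 200%/10⌋ = $43,516; SL = ⌊$194,281/10⌋ = $19,428 → take DB $43,516. Book value $174,065.
Year 2: DB = ⌊$174,065 × 200%/10⌋ = $34,813; SL = ⌊$150,765/9⌋ = $16,751 → take DB $34,813. Book value $139,252.
Year 3: DB = ⌊$139,252 × 200%/10⌋ = $27,850; SL = ⌊$115,952/8⌋ = $14,494 → take DB $27,850. Book value $111,402.
Year 4: DB = ⌊$111,402 × 200%/10⌋ = $22,280; SL = ⌊$88,102/7⌋ = $12,586 → take DB $22,280. Book value $89,122.
Year 5: DB = ⌊$89,122 × 200%/10⌋ = $17,824; SL = ⌊$65,822/6⌋ = $10,970 → take DB $17,824. Book value $71,298.
Year 6: DB = ⌊$71,298 × 200%/10⌋ = $14,259; SL = ⌊$47,998/5⌋ = $9,599 → take DB $14,259. Book value $57,039.
Year 7: DB = ⌊$57,039 × 200%/10⌋ = $11,407; SL = ⌊$33,739/4⌋ = $8,434 → take DB $11,407. Book value $45,632.
Year 8: DB = ⌊$45,632 × 200%/10⌋ = $9,126; SL = ⌊$22,332/3⌋ = $7,444 → take DB $9,126. Book value $36,506.
Year 9: DB = ⌊$36,506 × 200%/10⌋ = $7,301; SL = ⌊$13,206/2⌋ = $6,603 → take DB $7,301. Book value $29,205.

$7,301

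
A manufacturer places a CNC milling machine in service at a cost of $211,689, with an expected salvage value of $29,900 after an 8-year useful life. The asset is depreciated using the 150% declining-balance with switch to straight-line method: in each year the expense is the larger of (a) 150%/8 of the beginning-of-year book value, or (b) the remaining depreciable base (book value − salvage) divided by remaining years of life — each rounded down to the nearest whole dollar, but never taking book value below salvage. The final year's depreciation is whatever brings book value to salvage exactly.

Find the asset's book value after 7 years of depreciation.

$44,920

Depreciable base = $211,689 − $29,900 = $181,789.
Year 1: DB = ⌊$211,689 × 150%/8⌋ = $39,691; SL = ⌊$181,789/8⌋ = $22,723 → take DB $39,691. Book value $171,998.
Year 2: DB = ⌊$171,998 × 150%/8⌋ = $32,249; SL = ⌊$142,098/7⌋ = $20,299 → take DB $32,249. Book value $139,749.
Year 3: DB = ⌊$139,749 × 150%/8⌋ = $26,202; SL = ⌊$109,849/6⌋ = $18,308 → take DB $26,202. Book value $113,547.
Year 4: DB = ⌊$113,547 × 150%/8⌋ = $21,290; SL = ⌊$83,647/5⌋ = $16,729 → take DB $21,290. Book value $92,257.
Year 5: DB = ⌊$92,257 × 150%/8⌋ = $17,298; SL = ⌊$62,357/4⌋ = $15,589 → take DB $17,298. Book value $74,959.
Year 6: DB = ⌊$74,959 × 150%/8⌋ = $14,054; SL = ⌊$45,059/3⌋ = $15,019 → take SL $15,019. Book value $59,940.
Year 7: DB = ⌊$59,940 × 150%/8⌋ = $11,238; SL = ⌊$30,040/2⌋ = $15,020 → take SL $15,020. Book value $44,920.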